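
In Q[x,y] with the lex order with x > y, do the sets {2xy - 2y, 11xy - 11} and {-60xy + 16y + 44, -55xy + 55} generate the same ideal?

Yes, the ideals are equal.

For a fixed monomial order, each ideal has a unique reduced Gröbner basis; comparing bases decides equality.
Buchberger on the first generating set:
f_1 = 2xy - 2y, LT = xy.
f_2 = 11xy - 11, LT = xy.

S(f_1,f_2): lcm = xy. S = -y + 1.
  reduce S modulo (f_1, f_2):
  remainder -y + 1 ≠ 0; add g_3 = -y + 1 to the basis.

S(f_1,g_3): lcm = xy. S = x - y.
  reduce S modulo (f_1, f_2, g_3):
  remainder x - 1 ≠ 0; add g_4 = x - 1 to the basis.

The other S-polynomials (S(f_2,g_3), S(f_1,g_4), S(f_2,g_4), S(g_3,g_4)) all reduce to 0 modulo the current basis, so we have a Gröbner basis.
Inter-reduce: drop elements whose leading term is divisible by another's, tail-reduce, and make monic.
Reduced Gröbner basis: {x - 1, y - 1}.

Buchberger on the second generating set:
h_1 = -60xy + 16y + 44, LT = xy.
h_2 = -55xy + 55, LT = xy.

S(h_1,h_2): lcm = xy. S = -\tfrac{4}{15}y + \tfrac{4}{15}.
  reduce S modulo (h_1, h_2):
  remainder -\tfrac{4}{15}y + \tfrac{4}{15} ≠ 0; add k_3 = -\tfrac{4}{15}y + \tfrac{4}{15} to the basis.

S(h_1,k_3): lcm = xy. S = x - \tfrac{4}{15}y - \tfrac{11}{15}.
  reduce S modulo (h_1, h_2, k_3):
  remainder x - 1 ≠ 0; add k_4 = x - 1 to the basis.

The other S-polynomials (S(h_2,k_3), S(h_1,k_4), S(h_2,k_4), S(k_3,k_4)) all reduce to 0 modulo the current basis, so we have a Gröbner basis.
Inter-reduce: drop elements whose leading term is divisible by another's, tail-reduce, and make monic.
Reduced Gröbner basis: {x - 1, y - 1}.

These coincide, so the ideals are equal.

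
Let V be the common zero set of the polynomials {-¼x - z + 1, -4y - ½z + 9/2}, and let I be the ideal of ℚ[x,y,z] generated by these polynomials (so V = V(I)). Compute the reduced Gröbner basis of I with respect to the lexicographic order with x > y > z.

G = {x + 4z - 4, y + ⅛z - 9/8}

Buchberger's algorithm terminates because the ascending chain of leading-term ideals stabilizes.

f_1 = -¼x - z + 1, LT = x.
f_2 = -4y - ½z + 9/2, LT = y.

The S-polynomials (S(f_1,f_2)) all reduce to 0 modulo the current basis, so we have a Gröbner basis.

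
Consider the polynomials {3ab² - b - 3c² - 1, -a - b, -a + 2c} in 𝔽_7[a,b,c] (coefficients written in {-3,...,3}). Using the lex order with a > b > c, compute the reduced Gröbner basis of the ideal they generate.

f_1 = 3ab² - b - 3c² - 1, LT = ab².
f_2 = -a - b, LT = a.
f_3 = -a + 2c, LT = a.

S(f_1,f_2): lcm = ab². S = -b³ + 2b - c² + 2.
  reduce S modulo (f_1, f_2, f_3):
  remainder -b³ + 2b - c² + 2 ≠ 0; add g_4 = -b³ + 2b - c² + 2 to the basis.

S(f_1,f_3): lcm = ab². S = 2b²c + 2b - c² + 2.
  reduce S modulo (f_1, f_2, f_3, g_4):
  remainder 2b²c + 2b - c² + 2 ≠ 0; add g_5 = 2b²c + 2b - c² + 2 to the basis.

S(f_2,f_3): lcm = a. S = b + 2c.
  reduce S modulo (f_1, f_2, f_3, g_4, g_5):
  remainder b + 2c ≠ 0; add g_6 = b + 2c to the basis.

S(g_5,g_6): lcm = b²c. S = -2bc² + b + 3c² + 1.
  reduce S modulo (f_1, f_2, f_3, g_4, g_5, g_6):
  remainder -3c³ + 3c² - 2c + 1 ≠ 0; add g_7 = -3c³ + 3c² - 2c + 1 to the basis.

The other S-polynomials (S(f_1,g_4), S(f_2,g_4), S(f_3,g_4), S(f_1,g_5), S(f_2,g_5), S(f_3,g_5), S(g_4,g_5), S(f_1,g_6), S(f_2,g_6), S(f_3,g_6), S(g_4,g_6), S(f_1,g_7), S(f_2,g_7), S(f_3,g_7), S(g_4,g_7), S(g_5,g_7), S(g_6,g_7)) all reduce to 0 modulo the current basis, so we have a Gröbner basis.
Inter-reduce: drop elements whose leading term is divisible by another's, tail-reduce, and make monic.

G = {a - 2c, b + 2c, c³ - c² + 3c + 2}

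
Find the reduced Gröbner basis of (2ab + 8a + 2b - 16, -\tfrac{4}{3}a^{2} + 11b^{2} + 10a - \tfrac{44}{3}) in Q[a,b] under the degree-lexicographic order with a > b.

This is the nonlinear analogue of row-reducing a linear system.

f_1 = 2ab + 8a + 2b - 16, LT = ab.
f_2 = -\tfrac{4}{3}a^{2} + 11b^{2} + 10a - \tfrac{44}{3}, LT = a^{2}.

S(f_1,f_2): lcm = a^{2}b. S = \tfrac{33}{4}b^{3} + 4a^{2} + \tfrac{17}{2}ab - 8a - 11b.
  leading term b^{3}: no divisor's leading term divides it; move \tfrac{33}{4}b^{3} to the remainder.
  leading term a^{2}: subtract (-3)·f_2 from 4a^{2} + \tfrac{17}{2}ab - 8a - 11b → \tfrac{17}{2}ab + 33b^{2} + 22a - 11b - 44
  leading term ab: subtract (\tfrac{17}{4})·f_1 from \tfrac{17}{2}ab + 33b^{2} + 22a - 11b - 44 → 33b^{2} - 12a - \tfrac{39}{2}b + 24
  leading term b^{2}: no divisor's leading term divides it; move 33b^{2} to the remainder.
  leading term a: no divisor's leading term divides it; move -12a to the remainder.
  leading term b: no divisor's leading term divides it; move -\tfrac{39}{2}b to the remainder.
  leading term 1: no divisor's leading term divides it; move 24 to the remainder.
  remainder \tfrac{33}{4}b^{3} + 33b^{2} - 12a - \tfrac{39}{2}b + 24 ≠ 0; add g_3 = \tfrac{33}{4}b^{3} + 33b^{2} - 12a - \tfrac{39}{2}b + 24 to the basis.

The other S-polynomials (S(f_1,g_3), S(f_2,g_3)) all reduce to 0 modulo the current basis, so we have a Gröbner basis.

G = {b^{3} + 4b^{2} - \tfrac{16}{11}a - \tfrac{26}{11}b + \tfrac{32}{11}, a^{2} - \tfrac{33}{4}b^{2} - \tfrac{15}{2}a + 11, ab + 4a + b - 8}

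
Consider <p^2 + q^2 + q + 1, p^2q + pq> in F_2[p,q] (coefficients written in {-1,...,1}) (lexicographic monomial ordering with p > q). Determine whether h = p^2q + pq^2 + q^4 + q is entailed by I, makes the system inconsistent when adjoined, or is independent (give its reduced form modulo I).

First compute the reduced Gröbner basis of I by Buchberger's algorithm.
f_1 = p^2 + q^2 + q + 1, LT = p^2.
f_2 = p^2q + pq, LT = p^2q.

S(f_1,f_2): lcm = p^2q. S = pq + q^3 + q^2 + q.
  leading term pq: no divisor's leading term divides it; move pq to the remainder.
  leading term q^3: no divisor's leading term divides it; move q^3 to the remainder.
  leading term q^2: no divisor's leading term divides it; move q^2 to the remainder.
  leading term q: no divisor's leading term divides it; move q to the remainder.
  remainder pq + q^3 + q^2 + q ≠ 0; add k_3 = pq + q^3 + q^2 + q to the basis.

S(f_1,k_3): lcm = p^2q. S = pq^3 + pq^2 + pq + q^3 + q^2 + q.
  leading term pq^3: subtract (q^2)·k_3 from pq^3 + pq^2 + pq + q^3 + q^2 + q → pq^2 + pq + q^5 + q^4 + q^2 + q
  leading term pq^2: subtract (q)·k_3 from pq^2 + pq + q^5 + q^4 + q^2 + q → pq + q^5 + q^3 + q
  leading term pq: subtract (1)·k_3 from pq + q^5 + q^3 + q → q^5 + q^2
  leading term q^5: no divisor's leading term divides it; move q^5 to the remainder.
  leading term q^2: no divisor's leading term divides it; move q^2 to the remainder.
  remainder q^5 + q^2 ≠ 0; add k_4 = q^5 + q^2 to the basis.

The other S-polynomials (S(f_2,k_3), S(f_1,k_4), S(f_2,k_4), S(k_3,k_4)) all reduce to 0 modulo the current basis, so we have a Gröbner basis.
Inter-reduce: drop elements whose leading term is divisible by another's, tail-reduce, and make monic.
Reduced Gröbner basis: {p^2 + q^2 + q + 1, pq + q^3 + q^2 + q, q^5 + q^2}.
Label its elements g_1 = p^2 + q^2 + q + 1, g_2 = pq + q^3 + q^2 + q, g_3 = q^5 + q^2.

Reduce h = p^2q + pq^2 + q^4 + q modulo G:
  leading term p^2q: subtract (q)·g_1 from p^2q + pq^2 + q^4 + q → pq^2 + q^4 + q^3 + q^2
  leading term pq^2: subtract (q)·g_2 from pq^2 + q^4 + q^3 + q^2 → 0
  normal form = 0.
Since the normal form is 0, h ∈ I.

p^2q + pq^2 + q^4 + q lies in I (it reduces to 0).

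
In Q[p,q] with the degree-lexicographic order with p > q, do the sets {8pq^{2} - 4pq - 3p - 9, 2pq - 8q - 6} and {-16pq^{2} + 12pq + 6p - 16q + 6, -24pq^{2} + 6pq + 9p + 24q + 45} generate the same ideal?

Since reduced Gröbner bases are canonical representatives of ideals under a given ordering, it suffices to compute and compare them.
Buchberger on the first generating set:
f_1 = 8pq^{2} - 4pq - 3p - 9, LT = pq^{2}.
f_2 = 2pq - 8q - 6, LT = pq.

S(f_1,f_2): lcm = pq^{2}. S = -\tfrac{1}{2}pq + 4q^{2} - \tfrac{3}{8}p + 3q - \tfrac{9}{8}.
  leading term pq: subtract (-\tfrac{1}{4})·f_2 from -\tfrac{1}{2}pq + 4q^{2} - \tfrac{3}{8}p + 3q - \tfrac{9}{8} → 4q^{2} - \tfrac{3}{8}p + q - \tfrac{21}{8}
  leading term q^{2}: no divisor's leading term divides it; move 4q^{2} to the remainder.
  leading term p: no divisor's leading term divides it; move -\tfrac{3}{8}p to the remainder.
  leading term q: no divisor's leading term divides it; move q to the remainder.
  leading term 1: no divisor's leading term divides it; move -\tfrac{21}{8} to the remainder.
  remainder 4q^{2} - \tfrac{3}{8}p + q - \tfrac{21}{8} ≠ 0; add g_3 = 4q^{2} - \tfrac{3}{8}p + q - \tfrac{21}{8} to the basis.

S(f_1,g_3): lcm = pq^{2}. S = \tfrac{3}{32}p^{2} - \tfrac{3}{4}pq + \tfrac{9}{32}p - \tfrac{9}{8}.
  leading term p^{2}: no divisor's leading term divides it; move \tfrac{3}{32}p^{2} to the remainder.
  leading term pq: subtract (-\tfrac{3}{8})·f_2 from -\tfrac{3}{4}pq + \tfrac{9}{32}p - \tfrac{9}{8} → \tfrac{9}{32}p - 3q - \tfrac{27}{8}
  leading term p: no divisor's leading term divides it; move \tfrac{9}{32}p to the remainder.
  leading term q: no divisor's leading term divides it; move -3q to the remainder.
  leading term 1: no divisor's leading term divides it; move -\tfrac{27}{8} to the remainder.
  remainder \tfrac{3}{32}p^{2} + \tfrac{9}{32}p - 3q - \tfrac{27}{8} ≠ 0; add g_4 = \tfrac{3}{32}p^{2} + \tfrac{9}{32}p - 3q - \tfrac{27}{8} to the basis.

The other S-polynomials (S(f_2,g_3), S(f_1,g_4), S(f_2,g_4), S(g_3,g_4)) all reduce to 0 modulo the current basis, so we have a Gröbner basis.
Inter-reduce: drop elements whose leading term is divisible by another's, tail-reduce, and make monic.
Reduced Gröbner basis: {p^{2} + 3p - 32q - 36, pq - 4q - 3, q^{2} - \tfrac{3}{32}p + \tfrac{1}{4}q - \tfrac{21}{32}}.

Buchberger on the second generating set:
h_1 = -16pq^{2} + 12pq + 6p - 16q + 6, LT = pq^{2}.
h_2 = -24pq^{2} + 6pq + 9p + 24q + 45, LT = pq^{2}.

S(h_1,h_2): lcm = pq^{2}. S = -\tfrac{1}{2}pq + 2q + \tfrac{3}{2}.
  leading term pq: no divisor's leading term divides it; move -\tfrac{1}{2}pq to the remainder.
  leading term q: no divisor's leading term divides it; move 2q to the remainder.
  leading term 1: no divisor's leading term divides it; move \tfrac{3}{2} to the remainder.
  remainder -\tfrac{1}{2}pq + 2q + \tfrac{3}{2} ≠ 0; add k_3 = -\tfrac{1}{2}pq + 2q + \tfrac{3}{2} to the basis.

S(h_1,k_3): lcm = pq^{2}. S = -\tfrac{3}{4}pq + 4q^{2} - \tfrac{3}{8}p + 4q - \tfrac{3}{8}.
  leading term pq: subtract (\tfrac{3}{2})·k_3 from -\tfrac{3}{4}pq + 4q^{2} - \tfrac{3}{8}p + 4q - \tfrac{3}{8} → 4q^{2} - \tfrac{3}{8}p + q - \tfrac{21}{8}
  leading term q^{2}: no divisor's leading term divides it; move 4q^{2} to the remainder.
  leading term p: no divisor's leading term divides it; move -\tfrac{3}{8}p to the remainder.
  leading term q: no divisor's leading term divides it; move q to the remainder.
  leading term 1: no divisor's leading term divides it; move -\tfrac{21}{8} to the remainder.
  remainder 4q^{2} - \tfrac{3}{8}p + q - \tfrac{21}{8} ≠ 0; add k_4 = 4q^{2} - \tfrac{3}{8}p + q - \tfrac{21}{8} to the basis.

S(h_1,k_4): lcm = pq^{2}. S = \tfrac{3}{32}p^{2} - pq + \tfrac{9}{32}p + q - \tfrac{3}{8}.
  leading term p^{2}: no divisor's leading term divides it; move \tfrac{3}{32}p^{2} to the remainder.
  leading term pq: subtract (2)·k_3 from -pq + \tfrac{9}{32}p + q - \tfrac{3}{8} → \tfrac{9}{32}p - 3q - \tfrac{27}{8}
  leading term p: no divisor's leading term divides it; move \tfrac{9}{32}p to the remainder.
  leading term q: no divisor's leading term divides it; move -3q to the remainder.
  leading term 1: no divisor's leading term divides it; move -\tfrac{27}{8} to the remainder.
  remainder \tfrac{3}{32}p^{2} + \tfrac{9}{32}p - 3q - \tfrac{27}{8} ≠ 0; add k_5 = \tfrac{3}{32}p^{2} + \tfrac{9}{32}p - 3q - \tfrac{27}{8} to the basis.

The other S-polynomials (S(h_2,k_3), S(h_2,k_4), S(k_3,k_4), S(h_1,k_5), S(h_2,k_5), S(k_3,k_5), S(k_4,k_5)) all reduce to 0 modulo the current basis, so we have a Gröbner basis.
Inter-reduce: drop elements whose leading term is divisible by another's, tail-reduce, and make monic.
Reduced Gröbner basis: {p^{2} + 3p - 32q - 36, pq - 4q - 3, q^{2} - \tfrac{3}{32}p + \tfrac{1}{4}q - \tfrac{21}{32}}.

These coincide, so the ideals are equal.

Yes, the ideals are equal.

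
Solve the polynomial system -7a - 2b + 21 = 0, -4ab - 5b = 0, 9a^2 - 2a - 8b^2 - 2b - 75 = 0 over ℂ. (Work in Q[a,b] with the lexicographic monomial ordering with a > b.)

Compute a lex Gröbner basis by Buchberger's algorithm.
f_1 = -7a - 2b + 21, LT = a.
f_2 = -4ab - 5b, LT = ab.
f_3 = 9a^2 - 2a - 8b^2 - 2b - 75, LT = a^2.

S(f_1,f_2): lcm = ab. S = 2/7b^2 - 17/4b.
  leading term b^2: no divisor's leading term divides it; move 2/7b^2 to the remainder.
  leading term b: no divisor's leading term divides it; move -17/4b to the remainder.
  remainder 2/7b^2 - 17/4b ≠ 0; add h_4 = 2/7b^2 - 17/4b to the basis.

S(f_1,f_3): lcm = a^2. S = 2/7ab - 25/9a + 8/9b^2 + 2/9b + 25/3.
  leading term ab: subtract (-2/49b)·f_1 from 2/7ab - 25/9a + 8/9b^2 + 2/9b + 25/3 → -25/9a + 356/441b^2 + 68/63b + 25/3
  leading term a: subtract (25/63)·f_1 from -25/9a + 356/441b^2 + 68/63b + 25/3 → 356/441b^2 + 118/63b
  leading term b^2: subtract (178/63)·h_4 from 356/441b^2 + 118/63b → 583/42b
  leading term b: no divisor's leading term divides it; move 583/42b to the remainder.
  remainder 583/42b ≠ 0; add h_5 = 583/42b to the basis.

The other S-polynomials (S(f_2,f_3), S(f_1,h_4), S(f_2,h_4), S(f_3,h_4), S(f_1,h_5), S(f_2,h_5), S(f_3,h_5), S(h_4,h_5)) all reduce to 0 modulo the current basis, so we have a Gröbner basis.
Inter-reduce: drop elements whose leading term is divisible by another's, tail-reduce, and make monic.
Reduced Gröbner basis: {a - 3, b}.

The lex basis is triangular: the last element involves only b. Solving b = 0 gives b ∈ {0}; substituting each value into the earlier elements determines the remaining variables.
  b = 0: the earlier basis element becomes a - 3 = 0, giving a = 3 — point (3, 0).
Each listed point satisfies every original equation (direct substitution).
A lex Gröbner basis triangularizes the system, enabling back-substitution.

{(3, 0)}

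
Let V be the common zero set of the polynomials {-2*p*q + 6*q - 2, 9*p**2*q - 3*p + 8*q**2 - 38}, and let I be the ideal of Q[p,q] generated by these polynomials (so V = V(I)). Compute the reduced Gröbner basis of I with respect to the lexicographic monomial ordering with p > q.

f_1 = -2*p*q + 6*q - 2, LT = p*q.
f_2 = 9*p**2*q - 3*p + 8*q**2 - 38, LT = p**2*q.

S(f_1,f_2): lcm = p**2*q. S = -3*p*q + 4/3*p - 8/9*q**2 + 38/9.
  leading term p*q: subtract (3/2)·f_1 from -3*p*q + 4/3*p - 8/9*q**2 + 38/9 → 4/3*p - 8/9*q**2 - 9*q + 65/9
  leading term p: no divisor's leading term divides it; move 4/3*p to the remainder.
  leading term q**2: no divisor's leading term divides it; move -8/9*q**2 to the remainder.
  leading term q: no divisor's leading term divides it; move -9*q to the remainder.
  leading term 1: no divisor's leading term divides it; move 65/9 to the remainder.
  remainder 4/3*p - 8/9*q**2 - 9*q + 65/9 ≠ 0; add g_3 = 4/3*p - 8/9*q**2 - 9*q + 65/9 to the basis.

S(f_1,g_3): lcm = p*q. S = 2/3*q**3 + 27/4*q**2 - 101/12*q + 1.
  leading term q**3: no divisor's leading term divides it; move 2/3*q**3 to the remainder.
  leading term q**2: no divisor's leading term divides it; move 27/4*q**2 to the remainder.
  leading term q: no divisor's leading term divides it; move -101/12*q to the remainder.
  leading term 1: no divisor's leading term divides it; move 1 to the remainder.
  remainder 2/3*q**3 + 27/4*q**2 - 101/12*q + 1 ≠ 0; add g_4 = 2/3*q**3 + 27/4*q**2 - 101/12*q + 1 to the basis.

The other S-polynomials (S(f_2,g_3), S(f_1,g_4), S(f_2,g_4), S(g_3,g_4)) all reduce to 0 modulo the current basis, so we have a Gröbner basis.
Inter-reduce: drop elements whose leading term is divisible by another's, tail-reduce, and make monic.

G = {p - 2/3*q**2 - 27/4*q + 65/12, q**3 + 81/8*q**2 - 101/8*q + 3/2}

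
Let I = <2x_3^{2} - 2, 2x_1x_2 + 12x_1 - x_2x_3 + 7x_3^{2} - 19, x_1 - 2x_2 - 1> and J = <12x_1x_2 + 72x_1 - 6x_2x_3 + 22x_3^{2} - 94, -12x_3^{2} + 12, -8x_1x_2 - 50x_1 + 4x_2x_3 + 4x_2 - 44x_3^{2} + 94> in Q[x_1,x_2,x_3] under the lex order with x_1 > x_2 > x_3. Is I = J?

For a fixed monomial order, each ideal has a unique reduced Gröbner basis; comparing bases decides equality.
Buchberger on the first generating set:
f_1 = 2x_3^{2} - 2, LT = x_3^{2}.
f_2 = 2x_1x_2 + 12x_1 - x_2x_3 + 7x_3^{2} - 19, LT = x_1x_2.
f_3 = x_1 - 2x_2 - 1, LT = x_1.

S(f_2,f_3): lcm = x_1x_2. S = 6x_1 + 2x_2^{2} - \tfrac{1}{2}x_2x_3 + x_2 + \tfrac{7}{2}x_3^{2} - \tfrac{19}{2}.
  reduce S modulo (f_1, f_2, f_3):
  remainder 2x_2^{2} - \tfrac{1}{2}x_2x_3 + 13x_2 ≠ 0; add g_4 = 2x_2^{2} - \tfrac{1}{2}x_2x_3 + 13x_2 to the basis.

The other S-polynomials (S(f_1,f_2), S(f_1,f_3), S(f_1,g_4), S(f_2,g_4), S(f_3,g_4)) all reduce to 0 modulo the current basis, so we have a Gröbner basis.
Inter-reduce: drop elements whose leading term is divisible by another's, tail-reduce, and make monic.
Reduced Gröbner basis: {x_1 - 2x_2 - 1, x_2^{2} - \tfrac{1}{4}x_2x_3 + \tfrac{13}{2}x_2, x_3^{2} - 1}.

Buchberger on the second generating set:
h_1 = 12x_1x_2 + 72x_1 - 6x_2x_3 + 22x_3^{2} - 94, LT = x_1x_2.
h_2 = -12x_3^{2} + 12, LT = x_3^{2}.
h_3 = -8x_1x_2 - 50x_1 + 4x_2x_3 + 4x_2 - 44x_3^{2} + 94, LT = x_1x_2.

S(h_1,h_3): lcm = x_1x_2. S = -\tfrac{1}{4}x_1 + \tfrac{1}{2}x_2 - \tfrac{11}{3}x_3^{2} + \tfrac{47}{12}.
  reduce S modulo (h_1, h_2, h_3):
  remainder -\tfrac{1}{4}x_1 + \tfrac{1}{2}x_2 + \tfrac{1}{4} ≠ 0; add k_4 = -\tfrac{1}{4}x_1 + \tfrac{1}{2}x_2 + \tfrac{1}{4} to the basis.

S(h_1,k_4): lcm = x_1x_2. S = 6x_1 + 2x_2^{2} - \tfrac{1}{2}x_2x_3 + x_2 + \tfrac{11}{6}x_3^{2} - \tfrac{47}{6}.
  reduce S modulo (h_1, h_2, h_3, k_4):
  remainder 2x_2^{2} - \tfrac{1}{2}x_2x_3 + 13x_2 ≠ 0; add k_5 = 2x_2^{2} - \tfrac{1}{2}x_2x_3 + 13x_2 to the basis.

The other S-polynomials (S(h_1,h_2), S(h_2,h_3), S(h_2,k_4), S(h_3,k_4), S(h_1,k_5), S(h_2,k_5), S(h_3,k_5), S(k_4,k_5)) all reduce to 0 modulo the current basis, so we have a Gröbner basis.
Inter-reduce: drop elements whose leading term is divisible by another's, tail-reduce, and make monic.
Reduced Gröbner basis: {x_1 - 2x_2 - 1, x_2^{2} - \tfrac{1}{4}x_2x_3 + \tfrac{13}{2}x_2, x_3^{2} - 1}.

These coincide, so the ideals are equal.

Yes, the ideals are equal.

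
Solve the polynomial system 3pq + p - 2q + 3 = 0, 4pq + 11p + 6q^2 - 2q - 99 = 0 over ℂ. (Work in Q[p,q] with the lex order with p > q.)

Compute a lex Gröbner basis by Buchberger's algorithm.
f_1 = 3pq + p - 2q + 3, LT = pq.
f_2 = 4pq + 11p + 6q^2 - 2q - 99, LT = pq.

S(f_1,f_2): lcm = pq. S = -29/12p - 3/2q^2 - 1/6q + 103/4.
  leading term p: no divisor's leading term divides it; move -29/12p to the remainder.
  leading term q^2: no divisor's leading term divides it; move -3/2q^2 to the remainder.
  leading term q: no divisor's leading term divides it; move -1/6q to the remainder.
  leading term 1: no divisor's leading term divides it; move 103/4 to the remainder.
  remainder -29/12p - 3/2q^2 - 1/6q + 103/4 ≠ 0; add h_3 = -29/12p - 3/2q^2 - 1/6q + 103/4 to the basis.

S(f_1,h_3): lcm = pq. S = 1/3p - 18/29q^3 - 2/29q^2 + 869/87q + 1.
  leading term p: subtract (-4/29)·h_3 from 1/3p - 18/29q^3 - 2/29q^2 + 869/87q + 1 → -18/29q^3 - 8/29q^2 + 289/29q + 132/29
  leading term q^3: no divisor's leading term divides it; move -18/29q^3 to the remainder.
  leading term q^2: no divisor's leading term divides it; move -8/29q^2 to the remainder.
  leading term q: no divisor's leading term divides it; move 289/29q to the remainder.
  leading term 1: no divisor's leading term divides it; move 132/29 to the remainder.
  remainder -18/29q^3 - 8/29q^2 + 289/29q + 132/29 ≠ 0; add h_4 = -18/29q^3 - 8/29q^2 + 289/29q + 132/29 to the basis.

The other S-polynomials (S(f_2,h_3), S(f_1,h_4), S(f_2,h_4), S(h_3,h_4)) all reduce to 0 modulo the current basis, so we have a Gröbner basis.
Inter-reduce: drop elements whose leading term is divisible by another's, tail-reduce, and make monic.
Reduced Gröbner basis: {p + 18/29q^2 + 2/29q - 309/29, q^3 + 4/9q^2 - 289/18q - 22/3}.

Elimination: the polynomial q^3 + 4/9q^2 - 289/18q - 22/3 lies in the elimination ideal for q, so q ∈ {-4, 16/9 - sqrt(1618)/18, 16/9 + sqrt(1618)/18}. For each such q, the remaining basis elements (now univariate) give the rest of the solution.
  q = -4: the earlier basis element becomes p - 1 = 0, giving p = 1 — point (1, -4).
  q = 16/9 - sqrt(1618)/18: the earlier basis element becomes p - 476/87 - 11*sqrt(1618)/87 = 0, giving p = 11*sqrt(1618)/87 + 476/87 — point (11*sqrt(1618)/87 + 476/87, 16/9 - sqrt(1618)/18).
  q = 16/9 + sqrt(1618)/18: the earlier basis element becomes p - 476/87 + 11*sqrt(1618)/87 = 0, giving p = 476/87 - 11*sqrt(1618)/87 — point (476/87 - 11*sqrt(1618)/87, 16/9 + sqrt(1618)/18).

{(1, -4), (11*sqrt(1618)/87 + 476/87, 16/9 - sqrt(1618)/18), (476/87 - 11*sqrt(1618)/87, 16/9 + sqrt(1618)/18)}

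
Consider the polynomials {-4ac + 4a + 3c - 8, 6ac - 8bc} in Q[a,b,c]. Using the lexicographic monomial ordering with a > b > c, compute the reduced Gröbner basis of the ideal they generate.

G = {a - \tfrac{4}{3}bc + \tfrac{3}{4}c - 2, bc^{2} - bc - \tfrac{9}{16}c^{2} + \tfrac{3}{2}c}

This is the nonlinear analogue of row-reducing a linear system.

f_1 = -4ac + 4a + 3c - 8, LT = ac.
f_2 = 6ac - 8bc, LT = ac.

S(f_1,f_2): lcm = ac. S = -a + \tfrac{4}{3}bc - \tfrac{3}{4}c + 2.
  leading term a: no divisor's leading term divides it; move -a to the remainder.
  leading term bc: no divisor's leading term divides it; move \tfrac{4}{3}bc to the remainder.
  leading term c: no divisor's leading term divides it; move -\tfrac{3}{4}c to the remainder.
  leading term 1: no divisor's leading term divides it; move 2 to the remainder.
  remainder -a + \tfrac{4}{3}bc - \tfrac{3}{4}c + 2 ≠ 0; add g_3 = -a + \tfrac{4}{3}bc - \tfrac{3}{4}c + 2 to the basis.

S(f_1,g_3): lcm = ac. S = -a + \tfrac{4}{3}bc^{2} - \tfrac{3}{4}c^{2} + \tfrac{5}{4}c + 2.
  leading term a: subtract (1)·g_3 from -a + \tfrac{4}{3}bc^{2} - \tfrac{3}{4}c^{2} + \tfrac{5}{4}c + 2 → \tfrac{4}{3}bc^{2} - \tfrac{4}{3}bc - \tfrac{3}{4}c^{2} + 2c
  leading term bc^{2}: no divisor's leading term divides it; move \tfrac{4}{3}bc^{2} to the remainder.
  leading term bc: no divisor's leading term divides it; move -\tfrac{4}{3}bc to the remainder.
  leading term c^{2}: no divisor's leading term divides it; move -\tfrac{3}{4}c^{2} to the remainder.
  leading term c: no divisor's leading term divides it; move 2c to the remainder.
  remainder \tfrac{4}{3}bc^{2} - \tfrac{4}{3}bc - \tfrac{3}{4}c^{2} + 2c ≠ 0; add g_4 = \tfrac{4}{3}bc^{2} - \tfrac{4}{3}bc - \tfrac{3}{4}c^{2} + 2c to the basis.

The other S-polynomials (S(f_2,g_3), S(f_1,g_4), S(f_2,g_4), S(g_3,g_4)) all reduce to 0 modulo the current basis, so we have a Gröbner basis.
Inter-reduce: drop elements whose leading term is divisible by another's, tail-reduce, and make monic.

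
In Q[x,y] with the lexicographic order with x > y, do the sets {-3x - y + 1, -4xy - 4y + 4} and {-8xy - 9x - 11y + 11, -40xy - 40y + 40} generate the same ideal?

Yes, the ideals are equal.

Two ideals are equal iff their reduced Gröbner bases coincide (the reduced basis is unique for a fixed ordering).
Buchberger on the first generating set:
f_1 = -3x - y + 1, LT = x.
f_2 = -4xy - 4y + 4, LT = xy.

S(f_1,f_2): lcm = xy. S = \tfrac{1}{3}y^{2} - \tfrac{4}{3}y + 1.
  reduce S modulo (f_1, f_2):
  remainder \tfrac{1}{3}y^{2} - \tfrac{4}{3}y + 1 ≠ 0; add g_3 = \tfrac{1}{3}y^{2} - \tfrac{4}{3}y + 1 to the basis.

The other S-polynomials (S(f_1,g_3), S(f_2,g_3)) all reduce to 0 modulo the current basis, so we have a Gröbner basis.
Inter-reduce: drop elements whose leading term is divisible by another's, tail-reduce, and make monic.
Reduced Gröbner basis: {x + \tfrac{1}{3}y - \tfrac{1}{3}, y^{2} - 4y + 3}.

Buchberger on the second generating set:
h_1 = -8xy - 9x - 11y + 11, LT = xy.
h_2 = -40xy - 40y + 40, LT = xy.

S(h_1,h_2): lcm = xy. S = \tfrac{9}{8}x + \tfrac{3}{8}y - \tfrac{3}{8}.
  reduce S modulo (h_1, h_2):
  remainder \tfrac{9}{8}x + \tfrac{3}{8}y - \tfrac{3}{8} ≠ 0; add k_3 = \tfrac{9}{8}x + \tfrac{3}{8}y - \tfrac{3}{8} to the basis.

S(h_1,k_3): lcm = xy. S = \tfrac{9}{8}x - \tfrac{1}{3}y^{2} + \tfrac{41}{24}y - \tfrac{11}{8}.
  reduce S modulo (h_1, h_2, k_3):
  remainder -\tfrac{1}{3}y^{2} + \tfrac{4}{3}y - 1 ≠ 0; add k_4 = -\tfrac{1}{3}y^{2} + \tfrac{4}{3}y - 1 to the basis.

The other S-polynomials (S(h_2,k_3), S(h_1,k_4), S(h_2,k_4), S(k_3,k_4)) all reduce to 0 modulo the current basis, so we have a Gröbner basis.
Inter-reduce: drop elements whose leading term is divisible by another's, tail-reduce, and make monic.
Reduced Gröbner basis: {x + \tfrac{1}{3}y - \tfrac{1}{3}, y^{2} - 4y + 3}.

The two bases agree; hence the ideals are identical.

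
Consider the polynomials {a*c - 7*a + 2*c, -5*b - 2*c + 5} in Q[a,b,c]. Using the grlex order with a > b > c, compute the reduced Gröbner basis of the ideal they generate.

f_1 = a*c - 7*a + 2*c, LT = a*c.
f_2 = -5*b - 2*c + 5, LT = b.

The S-polynomials (S(f_1,f_2)) all reduce to 0 modulo the current basis, so we have a Gröbner basis.

G = {a*c - 7*a + 2*c, b + 2/5*c - 1}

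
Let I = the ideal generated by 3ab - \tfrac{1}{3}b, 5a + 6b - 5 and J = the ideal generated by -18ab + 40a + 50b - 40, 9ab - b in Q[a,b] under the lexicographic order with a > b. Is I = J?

Two ideals are equal iff their reduced Gröbner bases coincide (the reduced basis is unique for a fixed ordering).
Buchberger on the first generating set:
f_1 = 3ab - \tfrac{1}{3}b, LT = ab.
f_2 = 5a + 6b - 5, LT = a.

S(f_1,f_2): lcm = ab. S = -\tfrac{6}{5}b^{2} + \tfrac{8}{9}b.
  reduce S modulo (f_1, f_2):
  remainder -\tfrac{6}{5}b^{2} + \tfrac{8}{9}b ≠ 0; add g_3 = -\tfrac{6}{5}b^{2} + \tfrac{8}{9}b to the basis.

The other S-polynomials (S(f_1,g_3), S(f_2,g_3)) all reduce to 0 modulo the current basis, so we have a Gröbner basis.
Inter-reduce: drop elements whose leading term is divisible by another's, tail-reduce, and make monic.
Reduced Gröbner basis: {a + \tfrac{6}{5}b - 1, b^{2} - \tfrac{20}{27}b}.

Buchberger on the second generating set:
h_1 = -18ab + 40a + 50b - 40, LT = ab.
h_2 = 9ab - b, LT = ab.

S(h_1,h_2): lcm = ab. S = -\tfrac{20}{9}a - \tfrac{8}{3}b + \tfrac{20}{9}.
  reduce S modulo (h_1, h_2):
  remainder -\tfrac{20}{9}a - \tfrac{8}{3}b + \tfrac{20}{9} ≠ 0; add k_3 = -\tfrac{20}{9}a - \tfrac{8}{3}b + \tfrac{20}{9} to the basis.

S(h_1,k_3): lcm = ab. S = -\tfrac{20}{9}a - \tfrac{6}{5}b^{2} - \tfrac{16}{9}b + \tfrac{20}{9}.
  reduce S modulo (h_1, h_2, k_3):
  remainder -\tfrac{6}{5}b^{2} + \tfrac{8}{9}b ≠ 0; add k_4 = -\tfrac{6}{5}b^{2} + \tfrac{8}{9}b to the basis.

The other S-polynomials (S(h_2,k_3), S(h_1,k_4), S(h_2,k_4), S(k_3,k_4)) all reduce to 0 modulo the current basis, so we have a Gröbner basis.
Inter-reduce: drop elements whose leading term is divisible by another's, tail-reduce, and make monic.
Reduced Gröbner basis: {a + \tfrac{6}{5}b - 1, b^{2} - \tfrac{20}{27}b}.

The two bases agree; hence the ideals are identical.
The same test decides containment: I ⊆ J iff every generator of I reduces to 0 modulo a Gröbner basis of J.

Yes, the ideals are equal.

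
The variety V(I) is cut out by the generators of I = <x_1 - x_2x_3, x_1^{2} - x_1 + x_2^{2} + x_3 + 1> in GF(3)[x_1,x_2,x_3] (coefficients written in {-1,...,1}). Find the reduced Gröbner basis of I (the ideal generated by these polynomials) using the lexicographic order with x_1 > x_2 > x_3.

G = {x_1 - x_2x_3, x_2^{2}x_3^{2} + x_2^{2} - x_2x_3 + x_3 + 1}

f_1 = x_1 - x_2x_3, LT = x_1.
f_2 = x_1^{2} - x_1 + x_2^{2} + x_3 + 1, LT = x_1^{2}.

S(f_1,f_2): lcm = x_1^{2}. S = -x_1x_2x_3 + x_1 - x_2^{2} - x_3 - 1.
  reduce S modulo (f_1, f_2):
  remainder -x_2^{2}x_3^{2} - x_2^{2} + x_2x_3 - x_3 - 1 ≠ 0; add g_3 = -x_2^{2}x_3^{2} - x_2^{2} + x_2x_3 - x_3 - 1 to the basis.

The other S-polynomials (S(f_1,g_3), S(f_2,g_3)) all reduce to 0 modulo the current basis, so we have a Gröbner basis.
Inter-reduce: drop elements whose leading term is divisible by another's, tail-reduce, and make monic.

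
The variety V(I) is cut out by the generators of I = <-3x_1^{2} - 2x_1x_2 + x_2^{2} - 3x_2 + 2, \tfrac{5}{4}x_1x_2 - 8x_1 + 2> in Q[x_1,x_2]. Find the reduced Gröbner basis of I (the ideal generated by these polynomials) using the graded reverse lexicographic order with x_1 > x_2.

f_1 = -3x_1^{2} - 2x_1x_2 + x_2^{2} - 3x_2 + 2, LT = x_1^{2}.
f_2 = \tfrac{5}{4}x_1x_2 - 8x_1 + 2, LT = x_1x_2.

S(f_1,f_2): lcm = x_1^{2}x_2. S = \tfrac{2}{3}x_1x_2^{2} - \tfrac{1}{3}x_2^{3} + \tfrac{32}{5}x_1^{2} + x_2^{2} - \tfrac{8}{5}x_1 - \tfrac{2}{3}x_2.
  reduce S modulo (f_1, f_2):
  remainder -\tfrac{1}{3}x_2^{3} + \tfrac{47}{15}x_2^{2} - \tfrac{8}{5}x_1 - \tfrac{122}{15}x_2 + \tfrac{64}{15} ≠ 0; add g_3 = -\tfrac{1}{3}x_2^{3} + \tfrac{47}{15}x_2^{2} - \tfrac{8}{5}x_1 - \tfrac{122}{15}x_2 + \tfrac{64}{15} to the basis.

The other S-polynomials (S(f_1,g_3), S(f_2,g_3)) all reduce to 0 modulo the current basis, so we have a Gröbner basis.

G = {x_2^{3} - \tfrac{47}{5}x_2^{2} + \tfrac{24}{5}x_1 + \tfrac{122}{5}x_2 - \tfrac{64}{5}, x_1^{2} - \tfrac{1}{3}x_2^{2} + \tfrac{64}{15}x_1 + x_2 - \tfrac{26}{15}, x_1x_2 - \tfrac{32}{5}x_1 + \tfrac{8}{5}}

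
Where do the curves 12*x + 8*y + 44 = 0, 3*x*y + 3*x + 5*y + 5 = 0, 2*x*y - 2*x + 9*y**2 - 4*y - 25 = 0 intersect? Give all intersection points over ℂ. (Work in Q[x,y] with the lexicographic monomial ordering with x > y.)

{(-3, -1)}

Compute a lex Gröbner basis by Buchberger's algorithm.
f_1 = 12*x + 8*y + 44, LT = x.
f_2 = 3*x*y + 3*x + 5*y + 5, LT = x*y.
f_3 = 2*x*y - 2*x + 9*y**2 - 4*y - 25, LT = x*y.

S(f_1,f_2): lcm = x*y. S = -x + 2/3*y**2 + 2*y - 5/3.
  leading term x: subtract (-1/12)·f_1 from -x + 2/3*y**2 + 2*y - 5/3 → 2/3*y**2 + 8/3*y + 2
  leading term y**2: no divisor's leading term divides it; move 2/3*y**2 to the remainder.
  leading term y: no divisor's leading term divides it; move 8/3*y to the remainder.
  leading term 1: no divisor's leading term divides it; move 2 to the remainder.
  remainder 2/3*y**2 + 8/3*y + 2 ≠ 0; add h_4 = 2/3*y**2 + 8/3*y + 2 to the basis.

S(f_1,f_3): lcm = x*y. S = x - 23/6*y**2 + 17/3*y + 25/2.
  leading term x: subtract (1/12)·f_1 from x - 23/6*y**2 + 17/3*y + 25/2 → -23/6*y**2 + 5*y + 53/6
  leading term y**2: subtract (-23/4)·h_4 from -23/6*y**2 + 5*y + 53/6 → 61/3*y + 61/3
  leading term y: no divisor's leading term divides it; move 61/3*y to the remainder.
  leading term 1: no divisor's leading term divides it; move 61/3 to the remainder.
  remainder 61/3*y + 61/3 ≠ 0; add h_5 = 61/3*y + 61/3 to the basis.

S(f_2,f_3): lcm = x*y. S = 2*x - 9/2*y**2 + 11/3*y + 85/6.
  leading term x: subtract (1/6)·f_1 from 2*x - 9/2*y**2 + 11/3*y + 85/6 → -9/2*y**2 + 7/3*y + 41/6
  leading term y**2: subtract (-27/4)·h_4 from -9/2*y**2 + 7/3*y + 41/6 → 61/3*y + 61/3
  leading term y: subtract (1)·h_5 from 61/3*y + 61/3 → 0
  remainder 0.

S(f_1,h_4): leading monomials are coprime, so the S-polynomial reduces to 0 (Buchberger's first criterion).
S(f_2,h_4): lcm = x*y**2. S = -3*x*y - 3*x + 5/3*y**2 + 5/3*y.
  leading term x*y: subtract (-1/4*y)·f_1 from -3*x*y - 3*x + 5/3*y**2 + 5/3*y → -3*x + 11/3*y**2 + 38/3*y
  leading term x: subtract (-1/4)·f_1 from -3*x + 11/3*y**2 + 38/3*y → 11/3*y**2 + 44/3*y + 11
  leading term y**2: subtract (11/2)·h_4 from 11/3*y**2 + 44/3*y + 11 → 0
  remainder 0.

S(f_3,h_4): lcm = x*y**2. S = -5*x*y - 3*x + 9/2*y**3 - 2*y**2 - 25/2*y.
  leading term x*y: subtract (-5/12*y)·f_1 from -5*x*y - 3*x + 9/2*y**3 - 2*y**2 - 25/2*y → -3*x + 9/2*y**3 + 4/3*y**2 + 35/6*y
  leading term x: subtract (-1/4)·f_1 from -3*x + 9/2*y**3 + 4/3*y**2 + 35/6*y → 9/2*y**3 + 4/3*y**2 + 47/6*y + 11
  leading term y**3: subtract (27/4*y)·h_4 from 9/2*y**3 + 4/3*y**2 + 47/6*y + 11 → -50/3*y**2 - 17/3*y + 11
  leading term y**2: subtract (-25)·h_4 from -50/3*y**2 - 17/3*y + 11 → 61*y + 61
  leading term y: subtract (3)·h_5 from 61*y + 61 → 0
  remainder 0.

S(f_1,h_5): leading monomials are coprime, so the S-polynomial reduces to 0 (Buchberger's first criterion).
S(f_2,h_5): lcm = x*y. S = 5/3*y + 5/3.
  leading term y: subtract (5/61)·h_5 from 5/3*y + 5/3 → 0
  remainder 0.

S(f_3,h_5): lcm = x*y. S = -2*x + 9/2*y**2 - 2*y - 25/2.
  leading term x: subtract (-1/6)·f_1 from -2*x + 9/2*y**2 - 2*y - 25/2 → 9/2*y**2 - 2/3*y - 31/6
  leading term y**2: subtract (27/4)·h_4 from 9/2*y**2 - 2/3*y - 31/6 → -56/3*y - 56/3
  leading term y: subtract (-56/61)·h_5 from -56/3*y - 56/3 → 0
  remainder 0.

S(h_4,h_5): lcm = y**2. S = 3*y + 3.
  leading term y: subtract (9/61)·h_5 from 3*y + 3 → 0
  remainder 0.

Every S-polynomial of the final basis reduces to 0, so we have a Gröbner basis.
Inter-reduce: drop elements whose leading term is divisible by another's, tail-reduce, and make monic.
Reduced Gröbner basis: {x + 3, y + 1}.

From the last basis element, y + 1 = 0, so y takes values in {-1}. Each choice, substituted upward through the basis, yields the corresponding point(s) of the solution set.
  y = -1: the earlier basis element becomes x + 3 = 0, giving x = -3 — point (-3, -1).
Substituting each solution back into the original system confirms all equations vanish.
Zero-dimensionality of the ideal guarantees finitely many solutions over ℂ.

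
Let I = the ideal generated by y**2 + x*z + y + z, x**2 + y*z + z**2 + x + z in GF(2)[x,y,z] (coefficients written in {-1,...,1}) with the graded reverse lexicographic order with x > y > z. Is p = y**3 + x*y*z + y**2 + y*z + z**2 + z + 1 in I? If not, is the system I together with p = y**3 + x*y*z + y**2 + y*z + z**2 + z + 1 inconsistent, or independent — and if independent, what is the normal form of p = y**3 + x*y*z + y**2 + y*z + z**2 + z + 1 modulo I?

y**3 + x*y*z + y**2 + y*z + z**2 + z + 1 is independent of I; its normal form modulo I is z**2 + z + 1.

First compute the reduced Gröbner basis of I by Buchberger's algorithm.
f_1 = y**2 + x*z + y + z, LT = y**2.
f_2 = x**2 + y*z + z**2 + x + z, LT = x**2.

S(f_1,f_2): leading monomials are coprime, so the S-polynomial reduces to 0 (Buchberger's first criterion).
Every S-polynomial of the final basis reduces to 0, so we have a Gröbner basis.
Inter-reduce: drop elements whose leading term is divisible by another's, tail-reduce, and make monic.
Reduced Gröbner basis: {x**2 + y*z + z**2 + x + z, y**2 + x*z + y + z}.
Label its elements g_1 = x**2 + y*z + z**2 + x + z, g_2 = y**2 + x*z + y + z.

Reduce p = y**3 + x*y*z + y**2 + y*z + z**2 + z + 1 modulo G:
  leading term y**3: subtract (y)·g_2 from y**3 + x*y*z + y**2 + y*z + z**2 + z + 1 → z**2 + z + 1
  leading term z**2: no divisor's leading term divides it; move z**2 to the remainder.
  leading term z: no divisor's leading term divides it; move z to the remainder.
  leading term 1: no divisor's leading term divides it; move 1 to the remainder.
  normal form = z**2 + z + 1.
The normal form is nonzero, so p ∉ I. Since p minus its normal form lies in I, I + (p) = I + (r) where r = z**2 + z + 1; decide whether this ideal is the whole ring.
Run Buchberger on G together with r (pairs among the g_i already reduce to 0 since G is a Gröbner basis):
g_1 = x**2 + y*z + z**2 + x + z, LT = x**2.
g_2 = y**2 + x*z + y + z, LT = y**2.
r = z**2 + z + 1, LT = z**2.

S(g_1,g_2): leading monomials are coprime, so the S-polynomial reduces to 0 (Buchberger's first criterion).
S(g_1,r): leading monomials are coprime, so the S-polynomial reduces to 0 (Buchberger's first criterion).
S(g_2,r): leading monomials are coprime, so the S-polynomial reduces to 0 (Buchberger's first criterion).
Every S-polynomial of the final basis reduces to 0, so we have a Gröbner basis.
Inter-reduce: drop elements whose leading term is divisible by another's, tail-reduce, and make monic.
Reduced Gröbner basis: {x**2 + y*z + x + 1, y**2 + x*z + y + z, z**2 + z + 1}.
The reduced Gröbner basis of I + (p) is {x**2 + y*z + x + 1, y**2 + x*z + y + z, z**2 + z + 1} ≠ {1}, a proper ideal, so the enlarged system stays consistent: p is independent of I, with normal form z**2 + z + 1.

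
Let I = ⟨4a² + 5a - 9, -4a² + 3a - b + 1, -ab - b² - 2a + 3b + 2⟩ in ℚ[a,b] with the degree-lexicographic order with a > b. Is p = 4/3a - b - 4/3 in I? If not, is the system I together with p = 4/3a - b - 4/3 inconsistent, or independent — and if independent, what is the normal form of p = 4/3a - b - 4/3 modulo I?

First compute the reduced Gröbner basis of I by Buchberger's algorithm.
f_1 = 4a² + 5a - 9, LT = a².
f_2 = -4a² + 3a - b + 1, LT = a².
f_3 = -ab - b² - 2a + 3b + 2, LT = ab.

S(f_1,f_2): lcm = a². S = 2a - ¼b - 2.
  reduce S modulo (f_1, f_2, f_3):
  remainder 2a - ¼b - 2 ≠ 0; add h_4 = 2a - ¼b - 2 to the basis.

S(f_1,f_3): lcm = a²b. S = -ab² - 2a² + 17/4ab + 2a - 9/4b.
  reduce S modulo (f_1, f_2, f_3, h_4):
  remainder b³ - 37/4b² + 27/2b ≠ 0; add h_5 = b³ - 37/4b² + 27/2b to the basis.

S(f_2,f_3): lcm = a²b. S = -ab² - 2a² + 9/4ab + ¼b² + 2a - ¼b.
  reduce S modulo (f_1, f_2, f_3, h_4, h_5):
  remainder 9/4b² - 7/2b ≠ 0; add h_6 = 9/4b² - 7/2b to the basis.

S(f_1,h_4): lcm = a². S = ⅛ab + 9/4a - 9/4.
  reduce S modulo (f_1, f_2, f_3, h_4, h_5, h_6):
  remainder 31/72b ≠ 0; add h_7 = 31/72b to the basis.

The other S-polynomials (S(f_2,h_4), S(f_3,h_4), S(f_1,h_5), S(f_2,h_5), S(f_3,h_5), S(h_4,h_5), S(f_1,h_6), S(f_2,h_6), S(f_3,h_6), S(h_4,h_6), S(h_5,h_6), S(f_1,h_7), S(f_2,h_7), S(f_3,h_7), S(h_4,h_7), S(h_5,h_7), S(h_6,h_7)) all reduce to 0 modulo the current basis, so we have a Gröbner basis.
Inter-reduce: drop elements whose leading term is divisible by another's, tail-reduce, and make monic.
Reduced Gröbner basis: {a - 1, b}.
Label its elements g_1 = a - 1, g_2 = b.

Reduce p = 4/3a - b - 4/3 modulo G:
  leading term a: subtract (4/3)·g_1 from 4/3a - b - 4/3 → -b
  leading term b: subtract (-1)·g_2 from -b → 0
  normal form = 0.
Since the normal form is 0, p ∈ I.

4/3a - b - 4/3 lies in I (it reduces to 0).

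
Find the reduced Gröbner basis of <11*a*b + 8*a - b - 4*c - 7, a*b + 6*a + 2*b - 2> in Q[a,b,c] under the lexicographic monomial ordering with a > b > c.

The reduced Gröbner basis is the canonical form of the ideal for this ordering.

f_1 = 11*a*b + 8*a - b - 4*c - 7, LT = a*b.
f_2 = a*b + 6*a + 2*b - 2, LT = a*b.

S(f_1,f_2): lcm = a*b. S = -58/11*a - 23/11*b - 4/11*c + 15/11.
  leading term a: no divisor's leading term divides it; move -58/11*a to the remainder.
  leading term b: no divisor's leading term divides it; move -23/11*b to the remainder.
  leading term c: no divisor's leading term divides it; move -4/11*c to the remainder.
  leading term 1: no divisor's leading term divides it; move 15/11 to the remainder.
  remainder -58/11*a - 23/11*b - 4/11*c + 15/11 ≠ 0; add g_3 = -58/11*a - 23/11*b - 4/11*c + 15/11 to the basis.

S(f_1,g_3): lcm = a*b. S = 8/11*a - 23/58*b**2 - 2/29*b*c + 107/638*b - 4/11*c - 7/11.
  leading term a: subtract (-4/29)·g_3 from 8/11*a - 23/58*b**2 - 2/29*b*c + 107/638*b - 4/11*c - 7/11 → -23/58*b**2 - 2/29*b*c - 7/58*b - 12/29*c - 13/29
  leading term b**2: no divisor's leading term divides it; move -23/58*b**2 to the remainder.
  leading term b*c: no divisor's leading term divides it; move -2/29*b*c to the remainder.
  leading term b: no divisor's leading term divides it; move -7/58*b to the remainder.
  leading term c: no divisor's leading term divides it; move -12/29*c to the remainder.
  leading term 1: no divisor's leading term divides it; move -13/29 to the remainder.
  remainder -23/58*b**2 - 2/29*b*c - 7/58*b - 12/29*c - 13/29 ≠ 0; add g_4 = -23/58*b**2 - 2/29*b*c - 7/58*b - 12/29*c - 13/29 to the basis.

The other S-polynomials (S(f_2,g_3), S(f_1,g_4), S(f_2,g_4), S(g_3,g_4)) all reduce to 0 modulo the current basis, so we have a Gröbner basis.
Inter-reduce: drop elements whose leading term is divisible by another's, tail-reduce, and make monic.

G = {a + 23/58*b + 2/29*c - 15/58, b**2 + 4/23*b*c + 7/23*b + 24/23*c + 26/23}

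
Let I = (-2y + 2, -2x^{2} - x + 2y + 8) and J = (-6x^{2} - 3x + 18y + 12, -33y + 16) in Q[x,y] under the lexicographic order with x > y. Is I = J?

For a fixed monomial order, each ideal has a unique reduced Gröbner basis; comparing bases decides equality.
Buchberger on the first generating set:
f_1 = -2y + 2, LT = y.
f_2 = -2x^{2} - x + 2y + 8, LT = x^{2}.

The S-polynomials (S(f_1,f_2)) all reduce to 0 modulo the current basis, so we have a Gröbner basis.
Inter-reduce: drop elements whose leading term is divisible by another's, tail-reduce, and make monic.
Reduced Gröbner basis: {x^{2} + \tfrac{1}{2}x - 5, y - 1}.

Buchberger on the second generating set:
h_1 = -6x^{2} - 3x + 18y + 12, LT = x^{2}.
h_2 = -33y + 16, LT = y.

The S-polynomials (S(h_1,h_2)) all reduce to 0 modulo the current basis, so we have a Gröbner basis.
Inter-reduce: drop elements whose leading term is divisible by another's, tail-reduce, and make monic.
Reduced Gröbner basis: {x^{2} + \tfrac{1}{2}x - \tfrac{38}{11}, y - \tfrac{16}{33}}.

The bases are distinct; the ideals are different.

No, the ideals differ.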